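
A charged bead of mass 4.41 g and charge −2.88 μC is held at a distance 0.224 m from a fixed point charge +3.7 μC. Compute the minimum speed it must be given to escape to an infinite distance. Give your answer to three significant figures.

13.9 m/s

To just escape, total mechanical energy must reach zero at infinity: ½mv²_min + U = 0, so ½mv²_min = −U = |kQq|/r.
|U| = |kQq|/r = (8.99×10⁹ N·m²/C²)(3.70×10⁻⁶)(2.88×10⁻⁶)/(0.224) = 0.428 J.
v_min = √(2|U|/m) = √(2·0.428/4.41×10⁻³) = 13.9 m/s.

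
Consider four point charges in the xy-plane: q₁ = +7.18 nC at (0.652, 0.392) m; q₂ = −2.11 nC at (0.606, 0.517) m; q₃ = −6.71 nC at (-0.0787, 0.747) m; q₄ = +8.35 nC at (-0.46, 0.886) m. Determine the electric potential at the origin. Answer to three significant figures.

55.9 V

The total potential is the scalar sum of each charge's contribution, V = Σ kqᵢ/rᵢ.
Distances from the field point to each charge: r₁ = 0.761 m, r₂ = 0.797 m, r₃ = 0.751 m, r₄ = 0.998 m.
V = k[(7.18×10⁻⁹)/(0.761) + (-2.11×10⁻⁹)/(0.797) + (-6.71×10⁻⁹)/(0.751) + (8.35×10⁻⁹)/(0.998)] = 55.9 V.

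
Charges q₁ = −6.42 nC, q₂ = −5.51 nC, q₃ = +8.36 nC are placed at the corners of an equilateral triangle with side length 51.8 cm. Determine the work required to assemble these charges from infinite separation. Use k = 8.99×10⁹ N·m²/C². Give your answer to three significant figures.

The work to assemble the configuration equals its total potential energy, U = Σ kqᵢqⱼ/rᵢⱼ over all pairs.
All three pair separations equal the side length, 0.518 m.
U = (6.14×10⁻⁷) + (-9.31×10⁻⁷) + (-7.99×10⁻⁷) = -1.12×10⁻⁶ J.

-1.12×10⁻⁶ J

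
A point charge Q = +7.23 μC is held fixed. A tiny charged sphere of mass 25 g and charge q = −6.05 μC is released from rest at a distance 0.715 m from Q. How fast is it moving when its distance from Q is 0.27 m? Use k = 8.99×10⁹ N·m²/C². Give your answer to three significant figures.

8.52 m/s

Only the electrostatic force acts, so mechanical energy is conserved: ½mv² = U₁ − U₂ = kQq(1/r₁ − 1/r₂).
U₁ − U₂ = (8.99×10⁹ N·m²/C²)(7.23×10⁻⁶ C)(-6.05×10⁻⁶ C)(1/0.715 − 1/0.270) = 0.906 J.
v = √(2·0.906/0.0250) = 8.52 m/s.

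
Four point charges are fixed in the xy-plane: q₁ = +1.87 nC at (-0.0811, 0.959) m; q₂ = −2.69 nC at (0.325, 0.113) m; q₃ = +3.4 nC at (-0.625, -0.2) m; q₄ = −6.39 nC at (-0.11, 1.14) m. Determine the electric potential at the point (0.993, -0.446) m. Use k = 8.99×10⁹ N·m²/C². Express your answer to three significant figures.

-29.3 V

The total potential is the scalar sum of each charge's contribution, V = Σ kqᵢ/rᵢ.
Distances from the field point to each charge: r₁ = 1.77 m, r₂ = 0.871 m, r₃ = 1.64 m, r₄ = 1.93 m.
V = k[(1.87×10⁻⁹)/(1.77) + (-2.69×10⁻⁹)/(0.871) + (3.40×10⁻⁹)/(1.64) + (-6.39×10⁻⁹)/(1.93)] = -29.3 V.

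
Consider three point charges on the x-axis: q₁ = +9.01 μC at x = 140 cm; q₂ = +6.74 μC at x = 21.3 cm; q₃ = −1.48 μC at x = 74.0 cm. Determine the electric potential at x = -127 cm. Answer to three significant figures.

6.46×10⁴ V

The total potential is the scalar sum of each charge's contribution, V = Σ kqᵢ/rᵢ.
Distances from the field point to each charge: r₁ = 2.67 m, r₂ = 1.48 m, r₃ = 2.01 m.
V = k[(9.01×10⁻⁶)/(2.67) + (6.74×10⁻⁶)/(1.48) + (-1.48×10⁻⁶)/(2.01)] = 6.46×10⁴ V.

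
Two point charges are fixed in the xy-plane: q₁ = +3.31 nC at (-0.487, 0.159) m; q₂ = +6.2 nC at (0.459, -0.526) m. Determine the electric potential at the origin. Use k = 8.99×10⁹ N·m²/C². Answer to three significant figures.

The total potential is the scalar sum of each charge's contribution, V = Σ kqᵢ/rᵢ.
Distances from the field point to each charge: r₁ = 0.512 m, r₂ = 0.698 m.
V = k[(3.31×10⁻⁹)/(0.512) + (6.20×10⁻⁹)/(0.698)] = 138 V.

138 V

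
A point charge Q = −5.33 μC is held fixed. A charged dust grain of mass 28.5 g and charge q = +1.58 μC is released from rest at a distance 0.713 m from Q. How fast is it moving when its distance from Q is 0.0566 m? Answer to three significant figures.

Only the electrostatic force acts, so mechanical energy is conserved: ½mv² = U₁ − U₂ = kQq(1/r₁ − 1/r₂).
U₁ − U₂ = (8.99×10⁹ N·m²/C²)(-5.33×10⁻⁶ C)(1.58×10⁻⁶ C)(1/0.713 − 1/0.0566) = 1.23 J.
v = √(2·1.23/0.0285) = 9.30 m/s.

9.30 m/s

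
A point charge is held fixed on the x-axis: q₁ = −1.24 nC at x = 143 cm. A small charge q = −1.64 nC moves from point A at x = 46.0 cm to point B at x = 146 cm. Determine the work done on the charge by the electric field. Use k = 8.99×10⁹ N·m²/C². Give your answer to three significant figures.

The work done by the electric force is W_field = −ΔU = −q(V_B − V_A) = q(V_A − V_B).
At A: distance to the source charge is 0.970 m; V_A = kq₁/r = -11.5 V.
At B: distance to the source charge is 0.0300 m; V_B = kq₁/r = -372 V.
ΔV = V_B − V_A = -360 V.
W_field = −qΔV = −(-1.64×10⁻⁹ C)(-360 V) = -5.91×10⁻⁷ J.

-5.91×10⁻⁷ J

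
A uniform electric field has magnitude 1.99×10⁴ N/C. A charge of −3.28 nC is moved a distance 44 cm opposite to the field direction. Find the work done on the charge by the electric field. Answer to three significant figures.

2.87×10⁻⁵ J

The potential change for a displacement 44 cm opposite to the field direction is ΔV = +Ed = 8760 V.
W_field = −qΔV = 2.87×10⁻⁵ J.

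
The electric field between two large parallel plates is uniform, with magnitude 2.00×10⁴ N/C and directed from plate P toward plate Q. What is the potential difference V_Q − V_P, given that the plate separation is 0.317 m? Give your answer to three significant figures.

-6340 V

In a uniform field, potential decreases in the direction of E: ΔV = −E·d for a displacement d parallel to E.
Going from P to Q is a displacement of 0.317 m along the field, so V_Q − V_P = −Ed = -6340 V.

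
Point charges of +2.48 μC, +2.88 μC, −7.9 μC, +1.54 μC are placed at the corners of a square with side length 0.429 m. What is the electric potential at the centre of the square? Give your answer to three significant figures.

-2.96×10⁴ V

Electric potential is a scalar, so the contributions from each charge add algebraically: V = Σ kqᵢ/rᵢ.
The distance from each corner to the centre is a√2/2 = 0.303 m.
V = k[(2.48×10⁻⁶)/(0.303) + (2.88×10⁻⁶)/(0.303) + (-7.90×10⁻⁶)/(0.303) + (1.54×10⁻⁶)/(0.303)] = -2.96×10⁴ V.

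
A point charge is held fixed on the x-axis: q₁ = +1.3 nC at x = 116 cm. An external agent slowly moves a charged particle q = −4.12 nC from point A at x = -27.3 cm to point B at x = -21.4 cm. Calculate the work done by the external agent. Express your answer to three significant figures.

-1.44×10⁻⁹ J

For quasistatic motion the external work equals the change in potential energy: W_ext = qΔV = q(V_B − V_A).
At A: distance to the source charge is 1.43 m; V_A = kq₁/r = 8.16 V.
At B: distance to the source charge is 1.37 m; V_B = kq₁/r = 8.51 V.
ΔV = V_B − V_A = 0.350 V.
W_ext = qΔV = (-4.12×10⁻⁹ C)(0.350 V) = -1.44×10⁻⁹ J.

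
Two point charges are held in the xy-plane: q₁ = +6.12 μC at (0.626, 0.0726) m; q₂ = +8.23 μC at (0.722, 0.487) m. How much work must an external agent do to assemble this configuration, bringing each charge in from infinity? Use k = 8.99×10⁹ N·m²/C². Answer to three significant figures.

1.06 J

The work to assemble the configuration equals its total potential energy, U = Σ kqᵢqⱼ/rᵢⱼ over all pairs.
Pair separations: r₁₂ = 0.425 m.
U = (1.06) = 1.06 J.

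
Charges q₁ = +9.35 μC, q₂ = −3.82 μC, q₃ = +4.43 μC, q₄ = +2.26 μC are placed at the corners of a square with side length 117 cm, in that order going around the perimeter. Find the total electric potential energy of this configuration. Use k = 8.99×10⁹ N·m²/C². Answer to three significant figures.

0.0130 J

The assembly work is the sum of pairwise potential energies, U = Σ_{i<j} kqᵢqⱼ/rᵢⱼ.
The four side pairs have separation 1.17 m and the two diagonal pairs 1.65 m.
Summing all 6 pair terms gives U = 0.0130 J.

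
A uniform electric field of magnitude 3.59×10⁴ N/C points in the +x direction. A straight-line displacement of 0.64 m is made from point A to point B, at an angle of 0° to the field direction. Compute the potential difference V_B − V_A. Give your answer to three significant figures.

Only the component of displacement along E changes the potential: ΔV = −E·d·cosθ.
ΔV = −(3.59×10⁴ V/m)(0.640 m)cos0° = -2.30×10⁴ V.

-2.30×10⁴ V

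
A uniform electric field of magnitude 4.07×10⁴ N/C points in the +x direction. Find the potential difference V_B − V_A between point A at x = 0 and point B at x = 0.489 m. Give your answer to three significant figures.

In a uniform field, potential decreases in the direction of E: V_B − V_A = −E·Δx.
V_B − V_A = −(4.07×10⁴ V/m)(0.489 m) = -1.99×10⁴ V.

-1.99×10⁴ V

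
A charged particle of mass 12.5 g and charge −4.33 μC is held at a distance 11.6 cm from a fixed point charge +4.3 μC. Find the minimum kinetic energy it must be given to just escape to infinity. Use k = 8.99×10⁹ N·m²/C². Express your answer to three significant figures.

1.44 J

To just escape, total mechanical energy must reach zero at infinity: ½mv²_min + U = 0, so ½mv²_min = −U = |kQq|/r.
|U| = |kQq|/r = (8.99×10⁹ N·m²/C²)(4.30×10⁻⁶)(4.33×10⁻⁶)/(0.116) = 1.44 J.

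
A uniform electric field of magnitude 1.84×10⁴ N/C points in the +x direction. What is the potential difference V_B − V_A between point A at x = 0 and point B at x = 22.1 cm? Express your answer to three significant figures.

In a uniform field, potential decreases in the direction of E: V_B − V_A = −E·Δx.
V_B − V_A = −(1.84×10⁴ V/m)(0.221 m) = -4070 V.

-4070 V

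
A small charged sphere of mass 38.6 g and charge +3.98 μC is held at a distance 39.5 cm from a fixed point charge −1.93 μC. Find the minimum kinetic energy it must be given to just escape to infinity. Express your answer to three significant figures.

To just escape, total mechanical energy must reach zero at infinity: ½mv²_min + U = 0, so ½mv²_min = −U = |kQq|/r.
|U| = |kQq|/r = (8.99×10⁹ N·m²/C²)(1.93×10⁻⁶)(3.98×10⁻⁶)/(0.395) = 0.175 J.

0.175 J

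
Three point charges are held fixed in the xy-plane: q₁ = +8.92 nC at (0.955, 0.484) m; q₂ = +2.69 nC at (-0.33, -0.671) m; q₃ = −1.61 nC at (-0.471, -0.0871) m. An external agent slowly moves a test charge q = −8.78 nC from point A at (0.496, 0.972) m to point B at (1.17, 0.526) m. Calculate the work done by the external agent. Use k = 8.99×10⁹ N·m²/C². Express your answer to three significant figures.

-2.17×10⁻⁶ J

For quasistatic motion the external work equals the change in potential energy: W_ext = qΔV = q(V_B − V_A).
At A: distances to the source charges are 0.670 m, 1.84 m, 1.43 m; V_A = Σ kqᵢ/rᵢ = 123 V.
At B: distances to the source charges are 0.219 m, 1.92 m, 1.75 m; V_B = Σ kqᵢ/rᵢ = 370 V.
ΔV = V_B − V_A = 248 V.
W_ext = qΔV = (-8.78×10⁻⁹ C)(248 V) = -2.17×10⁻⁶ J.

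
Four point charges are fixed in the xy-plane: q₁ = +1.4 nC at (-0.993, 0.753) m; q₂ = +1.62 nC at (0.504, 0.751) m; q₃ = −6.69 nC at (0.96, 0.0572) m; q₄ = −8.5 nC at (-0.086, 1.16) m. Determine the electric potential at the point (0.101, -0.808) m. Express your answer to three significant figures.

Electric potential is a scalar, so the contributions from each charge add algebraically: V = Σ kqᵢ/rᵢ.
Distances from the field point to each charge: r₁ = 1.91 m, r₂ = 1.61 m, r₃ = 1.22 m, r₄ = 1.98 m.
V = k[(1.40×10⁻⁹)/(1.91) + (1.62×10⁻⁹)/(1.61) + (-6.69×10⁻⁹)/(1.22) + (-8.50×10⁻⁹)/(1.98)] = -72.3 V.

-72.3 V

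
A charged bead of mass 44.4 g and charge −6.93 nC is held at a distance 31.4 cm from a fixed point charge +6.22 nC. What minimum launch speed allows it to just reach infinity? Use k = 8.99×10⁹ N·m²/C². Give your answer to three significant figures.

7.46×10⁻³ m/s

To just escape, total mechanical energy must reach zero at infinity: ½mv²_min + U = 0, so ½mv²_min = −U = |kQq|/r.
|U| = |kQq|/r = (8.99×10⁹ N·m²/C²)(6.22×10⁻⁹)(6.93×10⁻⁹)/(0.314) = 1.23×10⁻⁶ J.
v_min = √(2|U|/m) = √(2·1.23×10⁻⁶/0.0444) = 7.46×10⁻³ m/s.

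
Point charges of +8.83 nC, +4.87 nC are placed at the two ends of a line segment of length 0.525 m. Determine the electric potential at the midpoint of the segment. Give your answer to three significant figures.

469 V

The total potential is the scalar sum of each charge's contribution, V = Σ kqᵢ/rᵢ.
Each charge is 0.263 m from the midpoint.
V = k[(8.83×10⁻⁹)/(0.263) + (4.87×10⁻⁹)/(0.263)] = 469 V.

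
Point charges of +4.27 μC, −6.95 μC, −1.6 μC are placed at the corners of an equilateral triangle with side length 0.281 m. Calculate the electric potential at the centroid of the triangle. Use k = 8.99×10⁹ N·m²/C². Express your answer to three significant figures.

-2.37×10⁵ V

The total potential is the scalar sum of each charge's contribution, V = Σ kqᵢ/rᵢ.
The distance from each vertex to the centroid is a/√3 = 0.162 m.
V = k[(4.27×10⁻⁶)/(0.162) + (-6.95×10⁻⁶)/(0.162) + (-1.60×10⁻⁶)/(0.162)] = -2.37×10⁵ V.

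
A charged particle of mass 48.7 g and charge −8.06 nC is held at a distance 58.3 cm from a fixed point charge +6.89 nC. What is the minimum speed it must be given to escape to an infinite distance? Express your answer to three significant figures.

5.93×10⁻³ m/s

To just escape, total mechanical energy must reach zero at infinity: ½mv²_min + U = 0, so ½mv²_min = −U = |kQq|/r.
|U| = |kQq|/r = (8.99×10⁹ N·m²/C²)(6.89×10⁻⁹)(8.06×10⁻⁹)/(0.583) = 8.56×10⁻⁷ J.
v_min = √(2|U|/m) = √(2·8.56×10⁻⁷/0.0487) = 5.93×10⁻³ m/s.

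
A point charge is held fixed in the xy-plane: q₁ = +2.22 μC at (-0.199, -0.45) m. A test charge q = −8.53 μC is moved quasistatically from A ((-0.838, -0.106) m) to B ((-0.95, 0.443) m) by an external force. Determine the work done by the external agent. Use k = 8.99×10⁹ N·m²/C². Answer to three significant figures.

0.0887 J

For quasistatic motion the external work equals the change in potential energy: W_ext = qΔV = q(V_B − V_A).
At A: distance to the source charge is 0.726 m; V_A = kq₁/r = 2.75×10⁴ V.
At B: distance to the source charge is 1.17 m; V_B = kq₁/r = 1.71×10⁴ V.
ΔV = V_B − V_A = -1.04×10⁴ V.
W_ext = qΔV = (-8.53×10⁻⁶ C)(-1.04×10⁴ V) = 0.0887 J.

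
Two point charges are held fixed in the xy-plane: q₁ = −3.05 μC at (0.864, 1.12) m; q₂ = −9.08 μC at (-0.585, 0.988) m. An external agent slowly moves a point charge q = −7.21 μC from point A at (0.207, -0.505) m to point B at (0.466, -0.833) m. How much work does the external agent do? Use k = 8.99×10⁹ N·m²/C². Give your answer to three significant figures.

For quasistatic motion the external work equals the change in potential energy: W_ext = qΔV = q(V_B − V_A).
At A: distances to the source charges are 1.75 m, 1.69 m; V_A = Σ kqᵢ/rᵢ = -6.39×10⁴ V.
At B: distances to the source charges are 1.99 m, 2.10 m; V_B = Σ kqᵢ/rᵢ = -5.26×10⁴ V.
ΔV = V_B − V_A = 1.14×10⁴ V.
W_ext = qΔV = (-7.21×10⁻⁶ C)(1.14×10⁴ V) = -0.0819 J.

-0.0819 J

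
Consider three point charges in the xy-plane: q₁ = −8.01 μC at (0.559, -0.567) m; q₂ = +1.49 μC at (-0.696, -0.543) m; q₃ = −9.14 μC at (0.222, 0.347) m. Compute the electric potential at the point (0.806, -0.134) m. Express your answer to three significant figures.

Electric potential is a scalar, so the contributions from each charge add algebraically: V = Σ kqᵢ/rᵢ.
Distances from the field point to each charge: r₁ = 0.498 m, r₂ = 1.56 m, r₃ = 0.757 m.
V = k[(-8.01×10⁻⁶)/(0.498) + (1.49×10⁻⁶)/(1.56) + (-9.14×10⁻⁶)/(0.757)] = -2.44×10⁵ V.

-2.44×10⁵ V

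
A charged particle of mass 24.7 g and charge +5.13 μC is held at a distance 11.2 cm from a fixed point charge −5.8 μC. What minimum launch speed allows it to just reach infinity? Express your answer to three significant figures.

To just escape, total mechanical energy must reach zero at infinity: ½mv²_min + U = 0, so ½mv²_min = −U = |kQq|/r.
|U| = |kQq|/r = (8.99×10⁹ N·m²/C²)(5.80×10⁻⁶)(5.13×10⁻⁶)/(0.112) = 2.39 J.
v_min = √(2|U|/m) = √(2·2.39/0.0247) = 13.9 m/s.

13.9 m/s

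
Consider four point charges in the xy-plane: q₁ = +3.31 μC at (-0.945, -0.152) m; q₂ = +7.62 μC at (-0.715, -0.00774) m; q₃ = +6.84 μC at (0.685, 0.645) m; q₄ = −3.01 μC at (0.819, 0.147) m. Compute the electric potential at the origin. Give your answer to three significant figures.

1.60×10⁵ V

Electric potential is a scalar, so the contributions from each charge add algebraically: V = Σ kqᵢ/rᵢ.
Distances from the field point to each charge: r₁ = 0.957 m, r₂ = 0.715 m, r₃ = 0.941 m, r₄ = 0.832 m.
V = k[(3.31×10⁻⁶)/(0.957) + (7.62×10⁻⁶)/(0.715) + (6.84×10⁻⁶)/(0.941) + (-3.01×10⁻⁶)/(0.832)] = 1.60×10⁵ V.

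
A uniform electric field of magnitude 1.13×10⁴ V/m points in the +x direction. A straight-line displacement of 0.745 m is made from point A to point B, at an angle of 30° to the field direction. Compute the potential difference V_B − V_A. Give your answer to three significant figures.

-7290 V

Only the component of displacement along E changes the potential: ΔV = −E·d·cosθ.
ΔV = −(1.13×10⁴ V/m)(0.745 m)cos30° = -7290 V.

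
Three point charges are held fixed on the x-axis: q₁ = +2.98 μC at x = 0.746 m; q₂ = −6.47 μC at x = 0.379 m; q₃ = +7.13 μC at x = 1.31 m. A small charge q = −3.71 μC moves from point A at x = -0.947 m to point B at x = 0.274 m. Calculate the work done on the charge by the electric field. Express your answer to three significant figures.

-1.62 J

The work done by the electric force is W_field = −ΔU = −q(V_B − V_A) = q(V_A − V_B).
At A: distances to the source charges are 1.69 m, 1.33 m, 2.26 m; V_A = Σ kqᵢ/rᵢ = 359 V.
At B: distances to the source charges are 0.472 m, 0.105 m, 1.04 m; V_B = Σ kqᵢ/rᵢ = -4.35×10⁵ V.
ΔV = V_B − V_A = -4.36×10⁵ V.
W_field = −qΔV = −(-3.71×10⁻⁶ C)(-4.36×10⁵ V) = -1.62 J.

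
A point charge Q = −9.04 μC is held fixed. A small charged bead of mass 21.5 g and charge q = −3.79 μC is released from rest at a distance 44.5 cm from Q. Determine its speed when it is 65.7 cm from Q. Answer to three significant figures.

Only the electrostatic force acts, so mechanical energy is conserved: ½mv² = U₁ − U₂ = kQq(1/r₁ − 1/r₂).
U₁ − U₂ = (8.99×10⁹ N·m²/C²)(-9.04×10⁻⁶ C)(-3.79×10⁻⁶ C)(1/0.445 − 1/0.657) = 0.223 J.
v = √(2·0.223/0.0215) = 4.56 m/s.

4.56 m/s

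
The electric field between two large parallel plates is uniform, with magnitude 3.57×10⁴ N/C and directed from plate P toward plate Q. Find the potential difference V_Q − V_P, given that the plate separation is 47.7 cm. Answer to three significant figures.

-1.70×10⁴ V

In a uniform field, potential decreases in the direction of E: ΔV = −E·d for a displacement d parallel to E.
Going from P to Q is a displacement of 47.7 cm along the field, so V_Q − V_P = −Ed = -1.70×10⁴ V.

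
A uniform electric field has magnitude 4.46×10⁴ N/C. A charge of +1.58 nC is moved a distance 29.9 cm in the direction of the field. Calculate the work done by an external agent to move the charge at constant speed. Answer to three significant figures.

-2.11×10⁻⁵ J

The potential change for a displacement 29.9 cm in the direction of the field is ΔV = −Ed = -1.33×10⁴ V.
W_ext = qΔV = -2.11×10⁻⁵ J.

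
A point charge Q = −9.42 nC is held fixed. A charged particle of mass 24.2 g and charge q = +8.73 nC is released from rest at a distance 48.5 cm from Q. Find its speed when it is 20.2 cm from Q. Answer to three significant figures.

0.0133 m/s

Only the electrostatic force acts, so mechanical energy is conserved: ½mv² = U₁ − U₂ = kQq(1/r₁ − 1/r₂).
U₁ − U₂ = (8.99×10⁹ N·m²/C²)(-9.42×10⁻⁹ C)(8.73×10⁻⁹ C)(1/0.485 − 1/0.202) = 2.14×10⁻⁶ J.
v = √(2·2.14×10⁻⁶/0.0242) = 0.0133 m/s.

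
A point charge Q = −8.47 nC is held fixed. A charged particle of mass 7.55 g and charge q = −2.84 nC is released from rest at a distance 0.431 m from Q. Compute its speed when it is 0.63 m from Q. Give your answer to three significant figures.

Only the electrostatic force acts, so mechanical energy is conserved: ½mv² = U₁ − U₂ = kQq(1/r₁ − 1/r₂).
U₁ − U₂ = (8.99×10⁹ N·m²/C²)(-8.47×10⁻⁹ C)(-2.84×10⁻⁹ C)(1/0.431 − 1/0.630) = 1.58×10⁻⁷ J.
v = √(2·1.58×10⁻⁷/7.55×10⁻³) = 6.48×10⁻³ m/s.

6.48×10⁻³ m/s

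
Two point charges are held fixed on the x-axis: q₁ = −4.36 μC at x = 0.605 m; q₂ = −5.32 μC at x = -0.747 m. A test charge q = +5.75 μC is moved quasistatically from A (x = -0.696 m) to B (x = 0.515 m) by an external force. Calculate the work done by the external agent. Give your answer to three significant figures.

For quasistatic motion the external work equals the change in potential energy: W_ext = qΔV = q(V_B − V_A).
At A: distances to the source charges are 1.30 m, 0.0510 m; V_A = Σ kqᵢ/rᵢ = -9.68×10⁵ V.
At B: distances to the source charges are 0.0900 m, 1.26 m; V_B = Σ kqᵢ/rᵢ = -4.73×10⁵ V.
ΔV = V_B − V_A = 4.94×10⁵ V.
W_ext = qΔV = (5.75×10⁻⁶ C)(4.94×10⁵ V) = 2.84 J.

2.84 J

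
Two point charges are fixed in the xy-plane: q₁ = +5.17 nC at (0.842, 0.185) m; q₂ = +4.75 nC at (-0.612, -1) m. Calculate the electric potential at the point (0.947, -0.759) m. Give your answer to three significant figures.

76.0 V

The total potential is the scalar sum of each charge's contribution, V = Σ kqᵢ/rᵢ.
Distances from the field point to each charge: r₁ = 0.950 m, r₂ = 1.58 m.
V = k[(5.17×10⁻⁹)/(0.950) + (4.75×10⁻⁹)/(1.58)] = 76.0 V.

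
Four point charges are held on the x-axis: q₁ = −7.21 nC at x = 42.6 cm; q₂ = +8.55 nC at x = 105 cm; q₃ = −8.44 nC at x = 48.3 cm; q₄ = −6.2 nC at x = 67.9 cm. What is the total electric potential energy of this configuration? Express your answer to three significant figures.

The work to assemble the configuration equals its total potential energy, U = Σ kqᵢqⱼ/rᵢⱼ over all pairs.
Pair separations: r₁₂ = 0.624 m, r₁₃ = 0.0570 m, r₁₄ = 0.253 m, r₂₃ = 0.567 m, r₂₄ = 0.371 m, r₃₄ = 0.196 m.
Summing all 6 pair terms gives U = 1.03×10⁻⁵ J.

1.03×10⁻⁵ J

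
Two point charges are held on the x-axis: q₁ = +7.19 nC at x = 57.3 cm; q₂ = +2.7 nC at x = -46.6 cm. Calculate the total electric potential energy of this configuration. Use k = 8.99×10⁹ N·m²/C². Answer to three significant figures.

The work to assemble the configuration equals its total potential energy, U = Σ kqᵢqⱼ/rᵢⱼ over all pairs.
Pair separations: r₁₂ = 1.04 m.
U = (1.68×10⁻⁷) = 1.68×10⁻⁷ J.

1.68×10⁻⁷ J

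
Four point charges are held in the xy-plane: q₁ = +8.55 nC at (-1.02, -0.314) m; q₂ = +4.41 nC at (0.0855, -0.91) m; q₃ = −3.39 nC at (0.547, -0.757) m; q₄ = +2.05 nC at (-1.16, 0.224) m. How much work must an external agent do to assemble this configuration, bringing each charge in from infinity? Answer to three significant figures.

1.33×10⁻⁷ J

The assembly work is the sum of pairwise potential energies, U = Σ_{i<j} kqᵢqⱼ/rᵢⱼ.
Pair separations: r₁₂ = 1.26 m, r₁₃ = 1.63 m, r₁₄ = 0.556 m, r₂₃ = 0.486 m, r₂₄ = 1.68 m, r₃₄ = 1.97 m.
Summing all 6 pair terms gives U = 1.33×10⁻⁷ J.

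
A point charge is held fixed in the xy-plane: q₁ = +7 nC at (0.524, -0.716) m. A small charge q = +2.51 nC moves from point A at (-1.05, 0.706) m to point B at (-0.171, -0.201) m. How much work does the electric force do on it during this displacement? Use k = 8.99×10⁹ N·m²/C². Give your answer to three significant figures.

-1.08×10⁻⁷ J

The work done by the electric force is W_field = −ΔU = −q(V_B − V_A) = q(V_A − V_B).
At A: distance to the source charge is 2.12 m; V_A = kq₁/r = 29.7 V.
At B: distance to the source charge is 0.865 m; V_B = kq₁/r = 72.8 V.
ΔV = V_B − V_A = 43.1 V.
W_field = −qΔV = −(2.51×10⁻⁹ C)(43.1 V) = -1.08×10⁻⁷ J.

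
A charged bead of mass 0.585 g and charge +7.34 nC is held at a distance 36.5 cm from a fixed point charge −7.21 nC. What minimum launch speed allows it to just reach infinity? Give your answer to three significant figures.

0.0668 m/s

To just escape, total mechanical energy must reach zero at infinity: ½mv²_min + U = 0, so ½mv²_min = −U = |kQq|/r.
|U| = |kQq|/r = (8.99×10⁹ N·m²/C²)(7.21×10⁻⁹)(7.34×10⁻⁹)/(0.365) = 1.30×10⁻⁶ J.
v_min = √(2|U|/m) = √(2·1.30×10⁻⁶/5.85×10⁻⁴) = 0.0668 m/s.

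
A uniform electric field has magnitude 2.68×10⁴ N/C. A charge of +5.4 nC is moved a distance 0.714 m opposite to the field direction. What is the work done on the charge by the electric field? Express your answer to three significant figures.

The potential change for a displacement 0.714 m opposite to the field direction is ΔV = +Ed = 1.91×10⁴ V.
W_field = −qΔV = -1.03×10⁻⁴ J.

-1.03×10⁻⁴ J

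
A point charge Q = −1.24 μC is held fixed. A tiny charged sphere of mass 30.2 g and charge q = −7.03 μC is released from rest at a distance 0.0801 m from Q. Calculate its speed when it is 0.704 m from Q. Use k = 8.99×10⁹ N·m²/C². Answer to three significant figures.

7.58 m/s

Only the electrostatic force acts, so mechanical energy is conserved: ½mv² = U₁ − U₂ = kQq(1/r₁ − 1/r₂).
U₁ − U₂ = (8.99×10⁹ N·m²/C²)(-1.24×10⁻⁶ C)(-7.03×10⁻⁶ C)(1/0.0801 − 1/0.704) = 0.867 J.
v = √(2·0.867/0.0302) = 7.58 m/s.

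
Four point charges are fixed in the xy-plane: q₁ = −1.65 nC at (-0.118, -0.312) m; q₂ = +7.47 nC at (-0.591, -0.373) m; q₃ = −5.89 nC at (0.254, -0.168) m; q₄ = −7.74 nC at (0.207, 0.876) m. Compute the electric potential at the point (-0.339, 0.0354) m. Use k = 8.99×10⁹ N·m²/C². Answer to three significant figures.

-50.0 V

The total potential is the scalar sum of each charge's contribution, V = Σ kqᵢ/rᵢ.
Distances from the field point to each charge: r₁ = 0.412 m, r₂ = 0.480 m, r₃ = 0.627 m, r₄ = 1.00 m.
V = k[(-1.65×10⁻⁹)/(0.412) + (7.47×10⁻⁹)/(0.480) + (-5.89×10⁻⁹)/(0.627) + (-7.74×10⁻⁹)/(1.00)] = -50.0 V.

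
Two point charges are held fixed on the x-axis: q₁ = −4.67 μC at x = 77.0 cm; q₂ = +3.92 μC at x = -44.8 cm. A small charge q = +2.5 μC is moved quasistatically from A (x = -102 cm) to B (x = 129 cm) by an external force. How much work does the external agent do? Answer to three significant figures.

-0.247 J

For quasistatic motion the external work equals the change in potential energy: W_ext = qΔV = q(V_B − V_A).
At A: distances to the source charges are 1.79 m, 0.572 m; V_A = Σ kqᵢ/rᵢ = 3.82×10⁴ V.
At B: distances to the source charges are 0.520 m, 1.74 m; V_B = Σ kqᵢ/rᵢ = -6.05×10⁴ V.
ΔV = V_B − V_A = -9.86×10⁴ V.
W_ext = qΔV = (2.50×10⁻⁶ C)(-9.86×10⁴ V) = -0.247 J.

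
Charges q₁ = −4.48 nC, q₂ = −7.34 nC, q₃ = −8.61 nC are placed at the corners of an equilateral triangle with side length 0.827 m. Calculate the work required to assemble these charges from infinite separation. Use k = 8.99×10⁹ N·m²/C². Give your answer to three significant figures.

1.46×10⁻⁶ J

The assembly work is the sum of pairwise potential energies, U = Σ_{i<j} kqᵢqⱼ/rᵢⱼ.
All three pair separations equal the side length, 0.827 m.
U = (3.57×10⁻⁷) + (4.19×10⁻⁷) + (6.87×10⁻⁷) = 1.46×10⁻⁶ J.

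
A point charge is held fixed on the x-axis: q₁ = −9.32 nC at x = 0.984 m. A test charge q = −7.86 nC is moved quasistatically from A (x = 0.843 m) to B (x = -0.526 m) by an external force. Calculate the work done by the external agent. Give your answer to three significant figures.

-4.23×10⁻⁶ J

For quasistatic motion the external work equals the change in potential energy: W_ext = qΔV = q(V_B − V_A).
At A: distance to the source charge is 0.141 m; V_A = kq₁/r = -594 V.
At B: distance to the source charge is 1.51 m; V_B = kq₁/r = -55.5 V.
ΔV = V_B − V_A = 539 V.
W_ext = qΔV = (-7.86×10⁻⁹ C)(539 V) = -4.23×10⁻⁶ J.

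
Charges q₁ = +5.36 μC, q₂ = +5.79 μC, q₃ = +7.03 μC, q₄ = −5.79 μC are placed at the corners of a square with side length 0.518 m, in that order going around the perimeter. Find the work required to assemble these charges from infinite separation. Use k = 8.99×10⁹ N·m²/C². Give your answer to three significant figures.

0.0510 J

The assembly work is the sum of pairwise potential energies, U = Σ_{i<j} kqᵢqⱼ/rᵢⱼ.
The four side pairs have separation 0.518 m and the two diagonal pairs 0.733 m.
Summing all 6 pair terms gives U = 0.0510 J.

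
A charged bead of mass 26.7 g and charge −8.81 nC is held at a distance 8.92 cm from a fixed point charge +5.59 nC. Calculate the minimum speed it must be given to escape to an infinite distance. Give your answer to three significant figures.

0.0193 m/s

To just escape, total mechanical energy must reach zero at infinity: ½mv²_min + U = 0, so ½mv²_min = −U = |kQq|/r.
|U| = |kQq|/r = (8.99×10⁹ N·m²/C²)(5.59×10⁻⁹)(8.81×10⁻⁹)/(0.0892) = 4.96×10⁻⁶ J.
v_min = √(2|U|/m) = √(2·4.96×10⁻⁶/0.0267) = 0.0193 m/s.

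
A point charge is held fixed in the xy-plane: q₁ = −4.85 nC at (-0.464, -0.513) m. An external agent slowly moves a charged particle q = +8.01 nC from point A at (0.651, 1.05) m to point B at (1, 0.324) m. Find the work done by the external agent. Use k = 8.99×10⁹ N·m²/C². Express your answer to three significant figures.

For quasistatic motion the external work equals the change in potential energy: W_ext = qΔV = q(V_B − V_A).
At A: distance to the source charge is 1.92 m; V_A = kq₁/r = -22.7 V.
At B: distance to the source charge is 1.69 m; V_B = kq₁/r = -25.9 V.
ΔV = V_B − V_A = -3.15 V.
W_ext = qΔV = (8.01×10⁻⁹ C)(-3.15 V) = -2.52×10⁻⁸ J.

-2.52×10⁻⁸ J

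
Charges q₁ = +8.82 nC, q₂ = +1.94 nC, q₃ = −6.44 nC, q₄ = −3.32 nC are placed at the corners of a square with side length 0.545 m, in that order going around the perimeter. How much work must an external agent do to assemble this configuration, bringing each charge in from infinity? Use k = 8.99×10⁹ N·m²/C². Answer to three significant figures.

The assembly work is the sum of pairwise potential energies, U = Σ_{i<j} kqᵢqⱼ/rᵢⱼ.
The four side pairs have separation 0.545 m and the two diagonal pairs 0.771 m.
Summing all 6 pair terms gives U = -7.92×10⁻⁷ J.

-7.92×10⁻⁷ J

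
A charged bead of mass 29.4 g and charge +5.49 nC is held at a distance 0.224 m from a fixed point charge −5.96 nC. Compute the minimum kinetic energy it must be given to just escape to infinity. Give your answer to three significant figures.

To just escape, total mechanical energy must reach zero at infinity: ½mv²_min + U = 0, so ½mv²_min = −U = |kQq|/r.
|U| = |kQq|/r = (8.99×10⁹ N·m²/C²)(5.96×10⁻⁹)(5.49×10⁻⁹)/(0.224) = 1.31×10⁻⁶ J.

1.31×10⁻⁶ J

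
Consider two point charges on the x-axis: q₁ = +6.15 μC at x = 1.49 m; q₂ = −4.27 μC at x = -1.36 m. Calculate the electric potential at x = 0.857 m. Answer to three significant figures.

7.00×10⁴ V

The total potential is the scalar sum of each charge's contribution, V = Σ kqᵢ/rᵢ.
Distances from the field point to each charge: r₁ = 0.633 m, r₂ = 2.22 m.
V = k[(6.15×10⁻⁶)/(0.633) + (-4.27×10⁻⁶)/(2.22)] = 7.00×10⁴ V.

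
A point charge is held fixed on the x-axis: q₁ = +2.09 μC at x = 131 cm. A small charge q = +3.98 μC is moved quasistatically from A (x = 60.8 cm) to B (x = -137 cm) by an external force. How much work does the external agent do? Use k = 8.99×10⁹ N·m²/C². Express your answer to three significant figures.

For quasistatic motion the external work equals the change in potential energy: W_ext = qΔV = q(V_B − V_A).
At A: distance to the source charge is 0.702 m; V_A = kq₁/r = 2.68×10⁴ V.
At B: distance to the source charge is 2.68 m; V_B = kq₁/r = 7010 V.
ΔV = V_B − V_A = -1.98×10⁴ V.
W_ext = qΔV = (3.98×10⁻⁶ C)(-1.98×10⁴ V) = -0.0786 J.

-0.0786 J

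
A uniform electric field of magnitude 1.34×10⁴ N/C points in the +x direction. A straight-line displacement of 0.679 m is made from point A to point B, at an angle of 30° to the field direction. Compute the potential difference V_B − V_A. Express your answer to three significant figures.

-7880 V

Only the component of displacement along E changes the potential: ΔV = −E·d·cosθ.
ΔV = −(1.34×10⁴ V/m)(0.679 m)cos30° = -7880 V.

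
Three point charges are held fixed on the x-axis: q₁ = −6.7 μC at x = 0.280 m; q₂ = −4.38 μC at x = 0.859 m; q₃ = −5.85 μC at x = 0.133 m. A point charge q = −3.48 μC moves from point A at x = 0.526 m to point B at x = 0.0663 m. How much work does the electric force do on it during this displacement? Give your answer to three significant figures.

The work done by the electric force is W_field = −ΔU = −q(V_B − V_A) = q(V_A − V_B).
At A: distances to the source charges are 0.246 m, 0.333 m, 0.393 m; V_A = Σ kqᵢ/rᵢ = -4.97×10⁵ V.
At B: distances to the source charges are 0.214 m, 0.793 m, 0.0667 m; V_B = Σ kqᵢ/rᵢ = -1.12×10⁶ V.
ΔV = V_B − V_A = -6.23×10⁵ V.
W_field = −qΔV = −(-3.48×10⁻⁶ C)(-6.23×10⁵ V) = -2.17 J.

-2.17 J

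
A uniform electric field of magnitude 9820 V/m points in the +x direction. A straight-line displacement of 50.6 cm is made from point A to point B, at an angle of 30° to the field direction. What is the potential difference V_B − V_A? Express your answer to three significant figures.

Only the component of displacement along E changes the potential: ΔV = −E·d·cosθ.
ΔV = −(9820 V/m)(0.506 m)cos30° = -4300 V.

-4300 V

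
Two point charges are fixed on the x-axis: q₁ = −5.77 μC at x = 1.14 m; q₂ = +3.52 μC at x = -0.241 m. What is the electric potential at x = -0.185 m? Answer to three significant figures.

5.26×10⁵ V

The total potential is the scalar sum of each charge's contribution, V = Σ kqᵢ/rᵢ.
Distances from the field point to each charge: r₁ = 1.32 m, r₂ = 0.0560 m.
V = k[(-5.77×10⁻⁶)/(1.32) + (3.52×10⁻⁶)/(0.0560)] = 5.26×10⁵ V.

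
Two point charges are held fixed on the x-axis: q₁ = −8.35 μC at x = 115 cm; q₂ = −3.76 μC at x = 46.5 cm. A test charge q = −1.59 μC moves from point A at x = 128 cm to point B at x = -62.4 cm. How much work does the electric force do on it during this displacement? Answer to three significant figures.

0.867 J

The work done by the electric force is W_field = −ΔU = −q(V_B − V_A) = q(V_A − V_B).
At A: distances to the source charges are 0.130 m, 0.815 m; V_A = Σ kqᵢ/rᵢ = -6.19×10⁵ V.
At B: distances to the source charges are 1.77 m, 1.09 m; V_B = Σ kqᵢ/rᵢ = -7.34×10⁴ V.
ΔV = V_B − V_A = 5.46×10⁵ V.
W_field = −qΔV = −(-1.59×10⁻⁶ C)(5.46×10⁵ V) = 0.867 J.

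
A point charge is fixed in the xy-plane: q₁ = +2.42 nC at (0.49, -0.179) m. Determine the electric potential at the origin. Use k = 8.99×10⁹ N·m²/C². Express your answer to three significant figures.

Electric potential is a scalar, so the contributions from each charge add algebraically: V = Σ kqᵢ/rᵢ.
Distances from the field point to each charge: r₁ = 0.522 m.
V = k[(2.42×10⁻⁹)/(0.522)] = 41.7 V.

41.7 V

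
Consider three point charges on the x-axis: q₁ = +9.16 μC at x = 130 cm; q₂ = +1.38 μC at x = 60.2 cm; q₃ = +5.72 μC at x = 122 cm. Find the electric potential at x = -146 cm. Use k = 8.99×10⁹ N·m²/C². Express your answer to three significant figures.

Electric potential is a scalar, so the contributions from each charge add algebraically: V = Σ kqᵢ/rᵢ.
Distances from the field point to each charge: r₁ = 2.76 m, r₂ = 2.06 m, r₃ = 2.68 m.
V = k[(9.16×10⁻⁶)/(2.76) + (1.38×10⁻⁶)/(2.06) + (5.72×10⁻⁶)/(2.68)] = 5.50×10⁴ V.

5.50×10⁴ V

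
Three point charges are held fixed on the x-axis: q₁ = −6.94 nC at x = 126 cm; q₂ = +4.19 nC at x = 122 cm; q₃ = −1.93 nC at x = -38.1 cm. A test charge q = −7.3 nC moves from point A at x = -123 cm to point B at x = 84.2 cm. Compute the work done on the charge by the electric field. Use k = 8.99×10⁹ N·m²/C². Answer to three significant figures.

-2.46×10⁻⁷ J

The work done by the electric force is W_field = −ΔU = −q(V_B − V_A) = q(V_A − V_B).
At A: distances to the source charges are 2.49 m, 2.45 m, 0.849 m; V_A = Σ kqᵢ/rᵢ = -30.1 V.
At B: distances to the source charges are 0.418 m, 0.378 m, 1.22 m; V_B = Σ kqᵢ/rᵢ = -63.8 V.
ΔV = V_B − V_A = -33.7 V.
W_field = −qΔV = −(-7.30×10⁻⁹ C)(-33.7 V) = -2.46×10⁻⁷ J.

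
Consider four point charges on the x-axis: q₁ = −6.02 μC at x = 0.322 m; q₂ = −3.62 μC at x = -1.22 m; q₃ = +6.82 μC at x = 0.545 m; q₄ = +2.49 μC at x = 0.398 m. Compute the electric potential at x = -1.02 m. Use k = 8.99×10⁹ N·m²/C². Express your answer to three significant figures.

-1.48×10⁵ V

The total potential is the scalar sum of each charge's contribution, V = Σ kqᵢ/rᵢ.
Distances from the field point to each charge: r₁ = 1.34 m, r₂ = 0.200 m, r₃ = 1.56 m, r₄ = 1.42 m.
V = k[(-6.02×10⁻⁶)/(1.34) + (-3.62×10⁻⁶)/(0.200) + (6.82×10⁻⁶)/(1.56) + (2.49×10⁻⁶)/(1.42)] = -1.48×10⁵ V.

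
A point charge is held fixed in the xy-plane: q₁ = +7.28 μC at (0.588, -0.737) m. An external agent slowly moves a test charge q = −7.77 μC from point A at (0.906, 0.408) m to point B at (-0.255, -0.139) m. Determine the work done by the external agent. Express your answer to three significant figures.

-0.0641 J

For quasistatic motion the external work equals the change in potential energy: W_ext = qΔV = q(V_B − V_A).
At A: distance to the source charge is 1.19 m; V_A = kq₁/r = 5.51×10⁴ V.
At B: distance to the source charge is 1.03 m; V_B = kq₁/r = 6.33×10⁴ V.
ΔV = V_B − V_A = 8250 V.
W_ext = qΔV = (-7.77×10⁻⁶ C)(8250 V) = -0.0641 J.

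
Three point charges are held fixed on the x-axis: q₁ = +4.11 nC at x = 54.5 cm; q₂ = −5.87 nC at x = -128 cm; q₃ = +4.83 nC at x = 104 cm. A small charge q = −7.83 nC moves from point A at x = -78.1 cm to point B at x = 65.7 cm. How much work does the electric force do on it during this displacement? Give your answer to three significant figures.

The work done by the electric force is W_field = −ΔU = −q(V_B − V_A) = q(V_A − V_B).
At A: distances to the source charges are 1.33 m, 0.499 m, 1.82 m; V_A = Σ kqᵢ/rᵢ = -54.0 V.
At B: distances to the source charges are 0.112 m, 1.94 m, 0.383 m; V_B = Σ kqᵢ/rᵢ = 416 V.
ΔV = V_B − V_A = 470 V.
W_field = −qΔV = −(-7.83×10⁻⁹ C)(470 V) = 3.68×10⁻⁶ J.

3.68×10⁻⁶ J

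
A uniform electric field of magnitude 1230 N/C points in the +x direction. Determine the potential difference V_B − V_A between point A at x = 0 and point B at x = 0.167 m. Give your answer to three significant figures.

In a uniform field, potential decreases in the direction of E: V_B − V_A = −E·Δx.
V_B − V_A = −(1230 V/m)(0.167 m) = -205 V.

-205 V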